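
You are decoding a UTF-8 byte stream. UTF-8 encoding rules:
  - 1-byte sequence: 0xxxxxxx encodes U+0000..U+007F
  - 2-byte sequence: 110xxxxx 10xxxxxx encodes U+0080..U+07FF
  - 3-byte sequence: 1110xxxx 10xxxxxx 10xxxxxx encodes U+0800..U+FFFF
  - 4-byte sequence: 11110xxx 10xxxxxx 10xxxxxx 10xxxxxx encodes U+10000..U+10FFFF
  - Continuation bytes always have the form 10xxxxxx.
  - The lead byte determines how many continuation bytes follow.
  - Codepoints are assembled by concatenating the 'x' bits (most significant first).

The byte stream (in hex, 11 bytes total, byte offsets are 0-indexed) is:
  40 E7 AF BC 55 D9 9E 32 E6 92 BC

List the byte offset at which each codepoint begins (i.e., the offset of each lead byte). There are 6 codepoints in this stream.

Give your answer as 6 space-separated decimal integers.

Byte[0]=40: 1-byte ASCII. cp=U+0040
Byte[1]=E7: 3-byte lead, need 2 cont bytes. acc=0x7
Byte[2]=AF: continuation. acc=(acc<<6)|0x2F=0x1EF
Byte[3]=BC: continuation. acc=(acc<<6)|0x3C=0x7BFC
Completed: cp=U+7BFC (starts at byte 1)
Byte[4]=55: 1-byte ASCII. cp=U+0055
Byte[5]=D9: 2-byte lead, need 1 cont bytes. acc=0x19
Byte[6]=9E: continuation. acc=(acc<<6)|0x1E=0x65E
Completed: cp=U+065E (starts at byte 5)
Byte[7]=32: 1-byte ASCII. cp=U+0032
Byte[8]=E6: 3-byte lead, need 2 cont bytes. acc=0x6
Byte[9]=92: continuation. acc=(acc<<6)|0x12=0x192
Byte[10]=BC: continuation. acc=(acc<<6)|0x3C=0x64BC
Completed: cp=U+64BC (starts at byte 8)

Answer: 0 1 4 5 7 8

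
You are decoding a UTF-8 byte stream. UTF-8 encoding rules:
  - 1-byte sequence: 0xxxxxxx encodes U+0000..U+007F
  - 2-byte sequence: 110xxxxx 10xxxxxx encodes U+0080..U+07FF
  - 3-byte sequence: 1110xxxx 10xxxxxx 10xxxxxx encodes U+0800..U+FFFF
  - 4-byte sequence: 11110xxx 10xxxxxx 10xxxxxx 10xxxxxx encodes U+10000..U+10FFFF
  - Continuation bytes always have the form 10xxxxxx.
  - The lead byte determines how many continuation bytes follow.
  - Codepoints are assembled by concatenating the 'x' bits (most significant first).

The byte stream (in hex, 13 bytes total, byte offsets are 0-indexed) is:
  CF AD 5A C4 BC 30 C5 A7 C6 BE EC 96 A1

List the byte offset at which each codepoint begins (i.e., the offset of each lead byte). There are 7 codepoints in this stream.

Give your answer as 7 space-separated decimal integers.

Byte[0]=CF: 2-byte lead, need 1 cont bytes. acc=0xF
Byte[1]=AD: continuation. acc=(acc<<6)|0x2D=0x3ED
Completed: cp=U+03ED (starts at byte 0)
Byte[2]=5A: 1-byte ASCII. cp=U+005A
Byte[3]=C4: 2-byte lead, need 1 cont bytes. acc=0x4
Byte[4]=BC: continuation. acc=(acc<<6)|0x3C=0x13C
Completed: cp=U+013C (starts at byte 3)
Byte[5]=30: 1-byte ASCII. cp=U+0030
Byte[6]=C5: 2-byte lead, need 1 cont bytes. acc=0x5
Byte[7]=A7: continuation. acc=(acc<<6)|0x27=0x167
Completed: cp=U+0167 (starts at byte 6)
Byte[8]=C6: 2-byte lead, need 1 cont bytes. acc=0x6
Byte[9]=BE: continuation. acc=(acc<<6)|0x3E=0x1BE
Completed: cp=U+01BE (starts at byte 8)
Byte[10]=EC: 3-byte lead, need 2 cont bytes. acc=0xC
Byte[11]=96: continuation. acc=(acc<<6)|0x16=0x316
Byte[12]=A1: continuation. acc=(acc<<6)|0x21=0xC5A1
Completed: cp=U+C5A1 (starts at byte 10)

Answer: 0 2 3 5 6 8 10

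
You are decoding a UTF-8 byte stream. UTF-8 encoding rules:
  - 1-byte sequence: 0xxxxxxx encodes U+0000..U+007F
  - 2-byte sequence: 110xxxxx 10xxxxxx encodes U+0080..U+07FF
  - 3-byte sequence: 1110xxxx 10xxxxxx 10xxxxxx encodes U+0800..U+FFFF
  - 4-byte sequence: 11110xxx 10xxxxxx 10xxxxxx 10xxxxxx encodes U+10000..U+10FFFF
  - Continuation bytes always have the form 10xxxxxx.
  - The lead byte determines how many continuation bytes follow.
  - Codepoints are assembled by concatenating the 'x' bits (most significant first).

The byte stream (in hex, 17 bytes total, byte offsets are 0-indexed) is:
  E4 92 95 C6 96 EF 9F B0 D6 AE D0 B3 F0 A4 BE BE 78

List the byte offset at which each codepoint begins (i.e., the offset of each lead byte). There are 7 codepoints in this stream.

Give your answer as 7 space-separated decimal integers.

Byte[0]=E4: 3-byte lead, need 2 cont bytes. acc=0x4
Byte[1]=92: continuation. acc=(acc<<6)|0x12=0x112
Byte[2]=95: continuation. acc=(acc<<6)|0x15=0x4495
Completed: cp=U+4495 (starts at byte 0)
Byte[3]=C6: 2-byte lead, need 1 cont bytes. acc=0x6
Byte[4]=96: continuation. acc=(acc<<6)|0x16=0x196
Completed: cp=U+0196 (starts at byte 3)
Byte[5]=EF: 3-byte lead, need 2 cont bytes. acc=0xF
Byte[6]=9F: continuation. acc=(acc<<6)|0x1F=0x3DF
Byte[7]=B0: continuation. acc=(acc<<6)|0x30=0xF7F0
Completed: cp=U+F7F0 (starts at byte 5)
Byte[8]=D6: 2-byte lead, need 1 cont bytes. acc=0x16
Byte[9]=AE: continuation. acc=(acc<<6)|0x2E=0x5AE
Completed: cp=U+05AE (starts at byte 8)
Byte[10]=D0: 2-byte lead, need 1 cont bytes. acc=0x10
Byte[11]=B3: continuation. acc=(acc<<6)|0x33=0x433
Completed: cp=U+0433 (starts at byte 10)
Byte[12]=F0: 4-byte lead, need 3 cont bytes. acc=0x0
Byte[13]=A4: continuation. acc=(acc<<6)|0x24=0x24
Byte[14]=BE: continuation. acc=(acc<<6)|0x3E=0x93E
Byte[15]=BE: continuation. acc=(acc<<6)|0x3E=0x24FBE
Completed: cp=U+24FBE (starts at byte 12)
Byte[16]=78: 1-byte ASCII. cp=U+0078

Answer: 0 3 5 8 10 12 16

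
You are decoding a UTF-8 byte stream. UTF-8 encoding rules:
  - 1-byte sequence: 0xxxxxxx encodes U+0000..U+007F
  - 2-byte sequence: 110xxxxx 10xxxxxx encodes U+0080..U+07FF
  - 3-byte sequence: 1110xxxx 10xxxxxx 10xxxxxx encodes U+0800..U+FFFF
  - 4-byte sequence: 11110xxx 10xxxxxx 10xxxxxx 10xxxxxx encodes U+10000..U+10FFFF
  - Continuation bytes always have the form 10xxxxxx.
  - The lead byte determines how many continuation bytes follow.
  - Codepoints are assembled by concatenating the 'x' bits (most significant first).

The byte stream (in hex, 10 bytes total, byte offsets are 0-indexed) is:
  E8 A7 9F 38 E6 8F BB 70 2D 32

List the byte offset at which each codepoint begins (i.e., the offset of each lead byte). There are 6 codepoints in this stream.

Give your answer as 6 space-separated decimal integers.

Answer: 0 3 4 7 8 9

Derivation:
Byte[0]=E8: 3-byte lead, need 2 cont bytes. acc=0x8
Byte[1]=A7: continuation. acc=(acc<<6)|0x27=0x227
Byte[2]=9F: continuation. acc=(acc<<6)|0x1F=0x89DF
Completed: cp=U+89DF (starts at byte 0)
Byte[3]=38: 1-byte ASCII. cp=U+0038
Byte[4]=E6: 3-byte lead, need 2 cont bytes. acc=0x6
Byte[5]=8F: continuation. acc=(acc<<6)|0x0F=0x18F
Byte[6]=BB: continuation. acc=(acc<<6)|0x3B=0x63FB
Completed: cp=U+63FB (starts at byte 4)
Byte[7]=70: 1-byte ASCII. cp=U+0070
Byte[8]=2D: 1-byte ASCII. cp=U+002D
Byte[9]=32: 1-byte ASCII. cp=U+0032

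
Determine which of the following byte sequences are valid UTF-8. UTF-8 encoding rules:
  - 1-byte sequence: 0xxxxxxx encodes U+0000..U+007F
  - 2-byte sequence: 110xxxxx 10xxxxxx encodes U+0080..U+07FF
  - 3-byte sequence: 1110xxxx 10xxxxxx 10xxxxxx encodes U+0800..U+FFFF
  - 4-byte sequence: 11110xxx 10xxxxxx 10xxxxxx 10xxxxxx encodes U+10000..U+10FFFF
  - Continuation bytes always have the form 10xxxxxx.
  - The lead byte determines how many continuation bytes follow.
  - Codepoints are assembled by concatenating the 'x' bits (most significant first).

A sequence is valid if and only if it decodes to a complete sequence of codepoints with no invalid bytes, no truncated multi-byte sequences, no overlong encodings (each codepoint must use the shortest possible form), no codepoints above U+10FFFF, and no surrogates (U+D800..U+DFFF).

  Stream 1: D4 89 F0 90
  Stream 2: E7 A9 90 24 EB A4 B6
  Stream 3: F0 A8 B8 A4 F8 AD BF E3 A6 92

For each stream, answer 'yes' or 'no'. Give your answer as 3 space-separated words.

Answer: no yes no

Derivation:
Stream 1: error at byte offset 4. INVALID
Stream 2: decodes cleanly. VALID
Stream 3: error at byte offset 4. INVALID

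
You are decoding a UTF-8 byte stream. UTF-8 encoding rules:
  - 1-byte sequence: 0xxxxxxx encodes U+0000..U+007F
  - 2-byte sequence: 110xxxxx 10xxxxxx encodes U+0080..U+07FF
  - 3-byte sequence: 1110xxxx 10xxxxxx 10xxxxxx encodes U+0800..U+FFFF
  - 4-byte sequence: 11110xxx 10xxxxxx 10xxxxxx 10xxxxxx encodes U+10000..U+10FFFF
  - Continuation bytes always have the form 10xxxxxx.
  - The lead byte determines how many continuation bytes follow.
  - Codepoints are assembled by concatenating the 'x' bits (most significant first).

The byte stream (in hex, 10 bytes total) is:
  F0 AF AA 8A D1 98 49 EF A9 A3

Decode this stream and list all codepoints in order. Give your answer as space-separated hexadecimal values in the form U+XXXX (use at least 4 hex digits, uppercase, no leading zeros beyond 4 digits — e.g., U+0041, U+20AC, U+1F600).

Byte[0]=F0: 4-byte lead, need 3 cont bytes. acc=0x0
Byte[1]=AF: continuation. acc=(acc<<6)|0x2F=0x2F
Byte[2]=AA: continuation. acc=(acc<<6)|0x2A=0xBEA
Byte[3]=8A: continuation. acc=(acc<<6)|0x0A=0x2FA8A
Completed: cp=U+2FA8A (starts at byte 0)
Byte[4]=D1: 2-byte lead, need 1 cont bytes. acc=0x11
Byte[5]=98: continuation. acc=(acc<<6)|0x18=0x458
Completed: cp=U+0458 (starts at byte 4)
Byte[6]=49: 1-byte ASCII. cp=U+0049
Byte[7]=EF: 3-byte lead, need 2 cont bytes. acc=0xF
Byte[8]=A9: continuation. acc=(acc<<6)|0x29=0x3E9
Byte[9]=A3: continuation. acc=(acc<<6)|0x23=0xFA63
Completed: cp=U+FA63 (starts at byte 7)

Answer: U+2FA8A U+0458 U+0049 U+FA63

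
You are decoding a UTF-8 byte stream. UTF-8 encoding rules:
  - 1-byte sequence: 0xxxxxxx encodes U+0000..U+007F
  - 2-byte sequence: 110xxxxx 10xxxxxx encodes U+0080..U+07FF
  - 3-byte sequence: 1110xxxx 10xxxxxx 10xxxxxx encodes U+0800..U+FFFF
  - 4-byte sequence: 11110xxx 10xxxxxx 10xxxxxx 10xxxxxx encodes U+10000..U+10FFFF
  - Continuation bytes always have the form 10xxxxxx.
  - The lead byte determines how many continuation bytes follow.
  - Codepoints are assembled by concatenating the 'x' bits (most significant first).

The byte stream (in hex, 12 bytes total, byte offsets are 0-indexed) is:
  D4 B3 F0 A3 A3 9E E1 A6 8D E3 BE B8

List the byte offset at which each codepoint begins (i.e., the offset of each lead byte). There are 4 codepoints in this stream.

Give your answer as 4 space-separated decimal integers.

Byte[0]=D4: 2-byte lead, need 1 cont bytes. acc=0x14
Byte[1]=B3: continuation. acc=(acc<<6)|0x33=0x533
Completed: cp=U+0533 (starts at byte 0)
Byte[2]=F0: 4-byte lead, need 3 cont bytes. acc=0x0
Byte[3]=A3: continuation. acc=(acc<<6)|0x23=0x23
Byte[4]=A3: continuation. acc=(acc<<6)|0x23=0x8E3
Byte[5]=9E: continuation. acc=(acc<<6)|0x1E=0x238DE
Completed: cp=U+238DE (starts at byte 2)
Byte[6]=E1: 3-byte lead, need 2 cont bytes. acc=0x1
Byte[7]=A6: continuation. acc=(acc<<6)|0x26=0x66
Byte[8]=8D: continuation. acc=(acc<<6)|0x0D=0x198D
Completed: cp=U+198D (starts at byte 6)
Byte[9]=E3: 3-byte lead, need 2 cont bytes. acc=0x3
Byte[10]=BE: continuation. acc=(acc<<6)|0x3E=0xFE
Byte[11]=B8: continuation. acc=(acc<<6)|0x38=0x3FB8
Completed: cp=U+3FB8 (starts at byte 9)

Answer: 0 2 6 9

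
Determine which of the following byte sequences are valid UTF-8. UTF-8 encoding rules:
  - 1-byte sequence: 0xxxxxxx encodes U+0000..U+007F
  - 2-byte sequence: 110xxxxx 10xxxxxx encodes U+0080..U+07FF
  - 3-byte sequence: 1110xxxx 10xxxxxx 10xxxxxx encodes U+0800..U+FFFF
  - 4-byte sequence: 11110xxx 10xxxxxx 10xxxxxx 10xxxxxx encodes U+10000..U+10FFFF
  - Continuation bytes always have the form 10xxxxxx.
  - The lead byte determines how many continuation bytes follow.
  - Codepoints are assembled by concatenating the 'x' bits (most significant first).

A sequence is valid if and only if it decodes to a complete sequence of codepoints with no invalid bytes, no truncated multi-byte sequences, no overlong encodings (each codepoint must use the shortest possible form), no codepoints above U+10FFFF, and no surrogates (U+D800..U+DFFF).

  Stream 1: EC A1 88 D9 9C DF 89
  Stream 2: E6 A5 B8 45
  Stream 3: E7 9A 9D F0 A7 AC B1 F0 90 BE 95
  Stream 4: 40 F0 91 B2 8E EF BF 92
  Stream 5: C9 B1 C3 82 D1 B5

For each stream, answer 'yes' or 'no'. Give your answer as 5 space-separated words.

Stream 1: decodes cleanly. VALID
Stream 2: decodes cleanly. VALID
Stream 3: decodes cleanly. VALID
Stream 4: decodes cleanly. VALID
Stream 5: decodes cleanly. VALID

Answer: yes yes yes yes yes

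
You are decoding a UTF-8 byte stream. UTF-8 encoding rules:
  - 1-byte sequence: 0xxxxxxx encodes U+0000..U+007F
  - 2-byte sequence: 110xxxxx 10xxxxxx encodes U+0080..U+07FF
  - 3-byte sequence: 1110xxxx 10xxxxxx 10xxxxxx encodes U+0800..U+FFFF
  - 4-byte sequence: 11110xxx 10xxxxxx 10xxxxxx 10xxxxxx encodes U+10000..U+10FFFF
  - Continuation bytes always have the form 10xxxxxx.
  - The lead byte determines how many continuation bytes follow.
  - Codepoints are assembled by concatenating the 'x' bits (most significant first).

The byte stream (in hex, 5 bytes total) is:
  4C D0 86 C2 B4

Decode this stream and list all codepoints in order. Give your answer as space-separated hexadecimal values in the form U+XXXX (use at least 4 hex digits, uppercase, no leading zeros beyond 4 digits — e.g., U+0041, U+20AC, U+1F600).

Answer: U+004C U+0406 U+00B4

Derivation:
Byte[0]=4C: 1-byte ASCII. cp=U+004C
Byte[1]=D0: 2-byte lead, need 1 cont bytes. acc=0x10
Byte[2]=86: continuation. acc=(acc<<6)|0x06=0x406
Completed: cp=U+0406 (starts at byte 1)
Byte[3]=C2: 2-byte lead, need 1 cont bytes. acc=0x2
Byte[4]=B4: continuation. acc=(acc<<6)|0x34=0xB4
Completed: cp=U+00B4 (starts at byte 3)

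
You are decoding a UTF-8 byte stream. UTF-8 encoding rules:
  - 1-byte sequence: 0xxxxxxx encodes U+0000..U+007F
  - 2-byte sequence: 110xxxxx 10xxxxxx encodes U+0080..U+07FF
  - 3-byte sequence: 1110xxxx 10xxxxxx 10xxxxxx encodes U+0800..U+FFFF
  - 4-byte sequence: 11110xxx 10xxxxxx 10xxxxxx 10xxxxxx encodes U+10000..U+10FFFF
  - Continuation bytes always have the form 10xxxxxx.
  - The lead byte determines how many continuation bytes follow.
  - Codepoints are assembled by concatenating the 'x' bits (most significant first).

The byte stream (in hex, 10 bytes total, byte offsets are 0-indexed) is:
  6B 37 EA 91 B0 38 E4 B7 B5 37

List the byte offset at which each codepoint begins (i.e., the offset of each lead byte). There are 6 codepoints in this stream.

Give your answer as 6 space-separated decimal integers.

Byte[0]=6B: 1-byte ASCII. cp=U+006B
Byte[1]=37: 1-byte ASCII. cp=U+0037
Byte[2]=EA: 3-byte lead, need 2 cont bytes. acc=0xA
Byte[3]=91: continuation. acc=(acc<<6)|0x11=0x291
Byte[4]=B0: continuation. acc=(acc<<6)|0x30=0xA470
Completed: cp=U+A470 (starts at byte 2)
Byte[5]=38: 1-byte ASCII. cp=U+0038
Byte[6]=E4: 3-byte lead, need 2 cont bytes. acc=0x4
Byte[7]=B7: continuation. acc=(acc<<6)|0x37=0x137
Byte[8]=B5: continuation. acc=(acc<<6)|0x35=0x4DF5
Completed: cp=U+4DF5 (starts at byte 6)
Byte[9]=37: 1-byte ASCII. cp=U+0037

Answer: 0 1 2 5 6 9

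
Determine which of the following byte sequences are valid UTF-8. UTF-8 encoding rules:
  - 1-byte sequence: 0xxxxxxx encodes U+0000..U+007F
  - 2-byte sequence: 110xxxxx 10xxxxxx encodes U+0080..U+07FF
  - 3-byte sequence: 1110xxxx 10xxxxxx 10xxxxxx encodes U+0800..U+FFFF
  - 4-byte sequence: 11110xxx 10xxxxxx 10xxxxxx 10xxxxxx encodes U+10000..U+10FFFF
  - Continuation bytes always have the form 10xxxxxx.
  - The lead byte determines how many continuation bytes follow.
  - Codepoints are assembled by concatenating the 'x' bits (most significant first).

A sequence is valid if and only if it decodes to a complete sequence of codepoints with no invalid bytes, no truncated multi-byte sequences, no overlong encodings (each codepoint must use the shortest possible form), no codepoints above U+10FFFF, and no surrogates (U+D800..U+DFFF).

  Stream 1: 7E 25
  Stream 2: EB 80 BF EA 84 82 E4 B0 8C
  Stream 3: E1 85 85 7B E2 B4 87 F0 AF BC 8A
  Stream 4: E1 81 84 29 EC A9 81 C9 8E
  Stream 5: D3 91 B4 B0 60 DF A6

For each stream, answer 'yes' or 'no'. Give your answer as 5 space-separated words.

Answer: yes yes yes yes no

Derivation:
Stream 1: decodes cleanly. VALID
Stream 2: decodes cleanly. VALID
Stream 3: decodes cleanly. VALID
Stream 4: decodes cleanly. VALID
Stream 5: error at byte offset 2. INVALID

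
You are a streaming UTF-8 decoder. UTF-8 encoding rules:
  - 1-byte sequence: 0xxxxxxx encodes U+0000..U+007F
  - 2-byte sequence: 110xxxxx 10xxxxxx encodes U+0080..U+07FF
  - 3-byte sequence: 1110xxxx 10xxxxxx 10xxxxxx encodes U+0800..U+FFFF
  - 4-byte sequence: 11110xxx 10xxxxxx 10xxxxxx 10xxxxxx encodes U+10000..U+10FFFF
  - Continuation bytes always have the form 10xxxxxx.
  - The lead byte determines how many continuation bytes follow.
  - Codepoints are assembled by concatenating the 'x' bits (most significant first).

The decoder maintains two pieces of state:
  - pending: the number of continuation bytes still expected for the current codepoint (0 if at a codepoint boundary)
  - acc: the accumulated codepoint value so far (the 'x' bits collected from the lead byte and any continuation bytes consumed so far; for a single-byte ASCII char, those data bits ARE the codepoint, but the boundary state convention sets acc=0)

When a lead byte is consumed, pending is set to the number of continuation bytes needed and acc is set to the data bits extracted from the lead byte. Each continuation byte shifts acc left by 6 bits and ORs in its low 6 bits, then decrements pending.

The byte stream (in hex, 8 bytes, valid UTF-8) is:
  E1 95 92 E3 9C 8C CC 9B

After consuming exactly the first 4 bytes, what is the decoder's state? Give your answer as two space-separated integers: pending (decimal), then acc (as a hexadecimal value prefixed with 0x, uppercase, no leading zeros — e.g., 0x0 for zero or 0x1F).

Byte[0]=E1: 3-byte lead. pending=2, acc=0x1
Byte[1]=95: continuation. acc=(acc<<6)|0x15=0x55, pending=1
Byte[2]=92: continuation. acc=(acc<<6)|0x12=0x1552, pending=0
Byte[3]=E3: 3-byte lead. pending=2, acc=0x3

Answer: 2 0x3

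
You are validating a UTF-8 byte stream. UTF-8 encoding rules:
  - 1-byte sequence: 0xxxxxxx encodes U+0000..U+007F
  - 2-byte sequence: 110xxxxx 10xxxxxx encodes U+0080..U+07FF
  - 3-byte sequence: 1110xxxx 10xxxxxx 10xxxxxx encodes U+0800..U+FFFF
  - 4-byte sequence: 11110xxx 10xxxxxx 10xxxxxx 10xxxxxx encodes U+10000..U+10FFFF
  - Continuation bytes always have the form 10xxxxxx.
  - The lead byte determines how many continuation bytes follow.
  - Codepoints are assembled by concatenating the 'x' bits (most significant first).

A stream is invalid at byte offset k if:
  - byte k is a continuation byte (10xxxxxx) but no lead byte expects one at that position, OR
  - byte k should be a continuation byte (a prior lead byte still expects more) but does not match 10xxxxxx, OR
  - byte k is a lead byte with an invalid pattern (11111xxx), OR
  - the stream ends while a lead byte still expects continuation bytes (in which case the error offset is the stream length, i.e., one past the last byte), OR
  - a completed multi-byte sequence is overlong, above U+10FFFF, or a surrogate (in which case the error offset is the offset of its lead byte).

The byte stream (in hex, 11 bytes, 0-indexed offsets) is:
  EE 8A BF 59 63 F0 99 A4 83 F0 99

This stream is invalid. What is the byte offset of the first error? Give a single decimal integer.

Byte[0]=EE: 3-byte lead, need 2 cont bytes. acc=0xE
Byte[1]=8A: continuation. acc=(acc<<6)|0x0A=0x38A
Byte[2]=BF: continuation. acc=(acc<<6)|0x3F=0xE2BF
Completed: cp=U+E2BF (starts at byte 0)
Byte[3]=59: 1-byte ASCII. cp=U+0059
Byte[4]=63: 1-byte ASCII. cp=U+0063
Byte[5]=F0: 4-byte lead, need 3 cont bytes. acc=0x0
Byte[6]=99: continuation. acc=(acc<<6)|0x19=0x19
Byte[7]=A4: continuation. acc=(acc<<6)|0x24=0x664
Byte[8]=83: continuation. acc=(acc<<6)|0x03=0x19903
Completed: cp=U+19903 (starts at byte 5)
Byte[9]=F0: 4-byte lead, need 3 cont bytes. acc=0x0
Byte[10]=99: continuation. acc=(acc<<6)|0x19=0x19
Byte[11]: stream ended, expected continuation. INVALID

Answer: 11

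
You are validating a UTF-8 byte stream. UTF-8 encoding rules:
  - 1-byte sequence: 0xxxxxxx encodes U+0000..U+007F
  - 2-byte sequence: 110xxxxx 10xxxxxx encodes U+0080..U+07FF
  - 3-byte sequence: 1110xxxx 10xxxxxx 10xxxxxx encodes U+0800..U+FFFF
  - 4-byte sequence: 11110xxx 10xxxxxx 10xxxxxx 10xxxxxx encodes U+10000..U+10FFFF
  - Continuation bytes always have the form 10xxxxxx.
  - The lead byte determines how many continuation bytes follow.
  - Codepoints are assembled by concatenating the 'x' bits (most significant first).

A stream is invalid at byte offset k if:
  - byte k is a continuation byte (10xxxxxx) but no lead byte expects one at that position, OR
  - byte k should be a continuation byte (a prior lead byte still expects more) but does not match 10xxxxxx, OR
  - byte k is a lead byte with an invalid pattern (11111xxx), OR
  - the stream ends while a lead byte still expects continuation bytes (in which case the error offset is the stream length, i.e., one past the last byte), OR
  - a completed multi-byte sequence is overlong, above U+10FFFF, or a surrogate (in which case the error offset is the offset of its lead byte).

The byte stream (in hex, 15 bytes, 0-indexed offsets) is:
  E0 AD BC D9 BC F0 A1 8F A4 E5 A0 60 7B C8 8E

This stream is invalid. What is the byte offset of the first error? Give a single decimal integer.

Answer: 11

Derivation:
Byte[0]=E0: 3-byte lead, need 2 cont bytes. acc=0x0
Byte[1]=AD: continuation. acc=(acc<<6)|0x2D=0x2D
Byte[2]=BC: continuation. acc=(acc<<6)|0x3C=0xB7C
Completed: cp=U+0B7C (starts at byte 0)
Byte[3]=D9: 2-byte lead, need 1 cont bytes. acc=0x19
Byte[4]=BC: continuation. acc=(acc<<6)|0x3C=0x67C
Completed: cp=U+067C (starts at byte 3)
Byte[5]=F0: 4-byte lead, need 3 cont bytes. acc=0x0
Byte[6]=A1: continuation. acc=(acc<<6)|0x21=0x21
Byte[7]=8F: continuation. acc=(acc<<6)|0x0F=0x84F
Byte[8]=A4: continuation. acc=(acc<<6)|0x24=0x213E4
Completed: cp=U+213E4 (starts at byte 5)
Byte[9]=E5: 3-byte lead, need 2 cont bytes. acc=0x5
Byte[10]=A0: continuation. acc=(acc<<6)|0x20=0x160
Byte[11]=60: expected 10xxxxxx continuation. INVALID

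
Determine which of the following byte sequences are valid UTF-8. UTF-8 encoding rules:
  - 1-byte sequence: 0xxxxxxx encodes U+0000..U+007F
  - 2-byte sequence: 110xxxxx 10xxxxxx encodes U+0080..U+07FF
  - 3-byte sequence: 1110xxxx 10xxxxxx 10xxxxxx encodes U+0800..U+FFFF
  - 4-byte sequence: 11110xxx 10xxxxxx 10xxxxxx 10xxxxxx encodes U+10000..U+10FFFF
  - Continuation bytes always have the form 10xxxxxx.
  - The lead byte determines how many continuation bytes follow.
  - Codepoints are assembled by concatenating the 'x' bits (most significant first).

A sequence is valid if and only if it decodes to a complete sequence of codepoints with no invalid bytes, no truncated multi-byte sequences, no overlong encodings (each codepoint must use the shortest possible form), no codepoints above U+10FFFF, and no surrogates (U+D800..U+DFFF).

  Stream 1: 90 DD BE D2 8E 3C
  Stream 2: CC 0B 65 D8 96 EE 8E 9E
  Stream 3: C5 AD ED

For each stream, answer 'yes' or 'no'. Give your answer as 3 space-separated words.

Answer: no no no

Derivation:
Stream 1: error at byte offset 0. INVALID
Stream 2: error at byte offset 1. INVALID
Stream 3: error at byte offset 3. INVALID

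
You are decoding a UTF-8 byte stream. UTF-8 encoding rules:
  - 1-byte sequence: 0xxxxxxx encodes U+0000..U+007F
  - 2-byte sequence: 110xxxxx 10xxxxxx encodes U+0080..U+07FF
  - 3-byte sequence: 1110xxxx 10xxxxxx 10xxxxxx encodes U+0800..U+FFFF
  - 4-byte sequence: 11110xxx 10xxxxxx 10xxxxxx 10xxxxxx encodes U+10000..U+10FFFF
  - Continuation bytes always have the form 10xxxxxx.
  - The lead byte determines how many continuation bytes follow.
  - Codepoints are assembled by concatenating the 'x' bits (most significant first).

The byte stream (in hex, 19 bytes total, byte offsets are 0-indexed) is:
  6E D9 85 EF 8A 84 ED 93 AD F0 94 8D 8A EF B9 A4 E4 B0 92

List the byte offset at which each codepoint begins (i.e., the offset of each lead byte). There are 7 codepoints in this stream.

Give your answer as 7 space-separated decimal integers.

Answer: 0 1 3 6 9 13 16

Derivation:
Byte[0]=6E: 1-byte ASCII. cp=U+006E
Byte[1]=D9: 2-byte lead, need 1 cont bytes. acc=0x19
Byte[2]=85: continuation. acc=(acc<<6)|0x05=0x645
Completed: cp=U+0645 (starts at byte 1)
Byte[3]=EF: 3-byte lead, need 2 cont bytes. acc=0xF
Byte[4]=8A: continuation. acc=(acc<<6)|0x0A=0x3CA
Byte[5]=84: continuation. acc=(acc<<6)|0x04=0xF284
Completed: cp=U+F284 (starts at byte 3)
Byte[6]=ED: 3-byte lead, need 2 cont bytes. acc=0xD
Byte[7]=93: continuation. acc=(acc<<6)|0x13=0x353
Byte[8]=AD: continuation. acc=(acc<<6)|0x2D=0xD4ED
Completed: cp=U+D4ED (starts at byte 6)
Byte[9]=F0: 4-byte lead, need 3 cont bytes. acc=0x0
Byte[10]=94: continuation. acc=(acc<<6)|0x14=0x14
Byte[11]=8D: continuation. acc=(acc<<6)|0x0D=0x50D
Byte[12]=8A: continuation. acc=(acc<<6)|0x0A=0x1434A
Completed: cp=U+1434A (starts at byte 9)
Byte[13]=EF: 3-byte lead, need 2 cont bytes. acc=0xF
Byte[14]=B9: continuation. acc=(acc<<6)|0x39=0x3F9
Byte[15]=A4: continuation. acc=(acc<<6)|0x24=0xFE64
Completed: cp=U+FE64 (starts at byte 13)
Byte[16]=E4: 3-byte lead, need 2 cont bytes. acc=0x4
Byte[17]=B0: continuation. acc=(acc<<6)|0x30=0x130
Byte[18]=92: continuation. acc=(acc<<6)|0x12=0x4C12
Completed: cp=U+4C12 (starts at byte 16)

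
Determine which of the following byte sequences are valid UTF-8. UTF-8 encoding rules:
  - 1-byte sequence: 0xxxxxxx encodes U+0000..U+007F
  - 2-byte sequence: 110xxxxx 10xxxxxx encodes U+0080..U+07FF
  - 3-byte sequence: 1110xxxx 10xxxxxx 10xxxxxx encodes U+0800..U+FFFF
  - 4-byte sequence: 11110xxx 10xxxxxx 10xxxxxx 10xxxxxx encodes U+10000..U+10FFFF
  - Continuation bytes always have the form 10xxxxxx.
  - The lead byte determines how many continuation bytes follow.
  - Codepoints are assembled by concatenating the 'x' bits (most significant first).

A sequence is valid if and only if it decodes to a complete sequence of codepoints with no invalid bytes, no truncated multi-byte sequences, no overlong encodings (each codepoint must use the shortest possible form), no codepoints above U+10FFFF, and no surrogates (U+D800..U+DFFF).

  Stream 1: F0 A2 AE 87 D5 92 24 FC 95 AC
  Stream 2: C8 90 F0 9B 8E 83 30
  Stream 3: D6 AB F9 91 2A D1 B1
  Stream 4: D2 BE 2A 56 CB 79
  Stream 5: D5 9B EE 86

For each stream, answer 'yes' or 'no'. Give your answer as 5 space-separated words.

Stream 1: error at byte offset 7. INVALID
Stream 2: decodes cleanly. VALID
Stream 3: error at byte offset 2. INVALID
Stream 4: error at byte offset 5. INVALID
Stream 5: error at byte offset 4. INVALID

Answer: no yes no no no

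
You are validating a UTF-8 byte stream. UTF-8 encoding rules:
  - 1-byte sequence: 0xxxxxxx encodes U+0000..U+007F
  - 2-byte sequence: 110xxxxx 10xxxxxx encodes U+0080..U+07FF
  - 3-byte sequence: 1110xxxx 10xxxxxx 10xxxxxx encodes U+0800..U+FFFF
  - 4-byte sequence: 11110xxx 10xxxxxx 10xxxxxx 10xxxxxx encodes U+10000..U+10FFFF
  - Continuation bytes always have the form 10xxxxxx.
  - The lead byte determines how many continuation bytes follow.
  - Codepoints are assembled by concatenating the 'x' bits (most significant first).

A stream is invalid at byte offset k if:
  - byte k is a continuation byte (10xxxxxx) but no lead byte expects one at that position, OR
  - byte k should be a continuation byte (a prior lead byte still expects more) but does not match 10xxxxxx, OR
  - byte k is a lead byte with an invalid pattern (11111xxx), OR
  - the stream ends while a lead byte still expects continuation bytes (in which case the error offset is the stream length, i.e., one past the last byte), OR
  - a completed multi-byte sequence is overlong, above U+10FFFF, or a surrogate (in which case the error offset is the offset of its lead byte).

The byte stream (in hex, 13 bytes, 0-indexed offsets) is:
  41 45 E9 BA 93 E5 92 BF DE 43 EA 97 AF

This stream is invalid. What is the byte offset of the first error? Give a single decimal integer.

Byte[0]=41: 1-byte ASCII. cp=U+0041
Byte[1]=45: 1-byte ASCII. cp=U+0045
Byte[2]=E9: 3-byte lead, need 2 cont bytes. acc=0x9
Byte[3]=BA: continuation. acc=(acc<<6)|0x3A=0x27A
Byte[4]=93: continuation. acc=(acc<<6)|0x13=0x9E93
Completed: cp=U+9E93 (starts at byte 2)
Byte[5]=E5: 3-byte lead, need 2 cont bytes. acc=0x5
Byte[6]=92: continuation. acc=(acc<<6)|0x12=0x152
Byte[7]=BF: continuation. acc=(acc<<6)|0x3F=0x54BF
Completed: cp=U+54BF (starts at byte 5)
Byte[8]=DE: 2-byte lead, need 1 cont bytes. acc=0x1E
Byte[9]=43: expected 10xxxxxx continuation. INVALID

Answer: 9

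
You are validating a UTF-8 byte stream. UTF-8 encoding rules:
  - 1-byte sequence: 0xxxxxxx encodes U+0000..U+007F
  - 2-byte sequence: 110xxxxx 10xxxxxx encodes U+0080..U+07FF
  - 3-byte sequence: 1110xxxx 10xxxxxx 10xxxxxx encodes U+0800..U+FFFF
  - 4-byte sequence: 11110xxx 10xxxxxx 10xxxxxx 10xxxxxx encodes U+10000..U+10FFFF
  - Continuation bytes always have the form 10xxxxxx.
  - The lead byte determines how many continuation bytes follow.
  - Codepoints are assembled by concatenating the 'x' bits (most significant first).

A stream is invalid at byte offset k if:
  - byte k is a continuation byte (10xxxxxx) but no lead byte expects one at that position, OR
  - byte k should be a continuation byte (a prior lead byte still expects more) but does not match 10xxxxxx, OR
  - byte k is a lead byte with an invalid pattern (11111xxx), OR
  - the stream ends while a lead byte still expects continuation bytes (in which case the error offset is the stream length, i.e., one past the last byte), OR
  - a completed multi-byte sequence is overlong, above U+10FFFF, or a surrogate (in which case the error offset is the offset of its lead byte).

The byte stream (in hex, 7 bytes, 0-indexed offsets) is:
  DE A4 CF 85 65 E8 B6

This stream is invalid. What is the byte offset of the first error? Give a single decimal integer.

Answer: 7

Derivation:
Byte[0]=DE: 2-byte lead, need 1 cont bytes. acc=0x1E
Byte[1]=A4: continuation. acc=(acc<<6)|0x24=0x7A4
Completed: cp=U+07A4 (starts at byte 0)
Byte[2]=CF: 2-byte lead, need 1 cont bytes. acc=0xF
Byte[3]=85: continuation. acc=(acc<<6)|0x05=0x3C5
Completed: cp=U+03C5 (starts at byte 2)
Byte[4]=65: 1-byte ASCII. cp=U+0065
Byte[5]=E8: 3-byte lead, need 2 cont bytes. acc=0x8
Byte[6]=B6: continuation. acc=(acc<<6)|0x36=0x236
Byte[7]: stream ended, expected continuation. INVALID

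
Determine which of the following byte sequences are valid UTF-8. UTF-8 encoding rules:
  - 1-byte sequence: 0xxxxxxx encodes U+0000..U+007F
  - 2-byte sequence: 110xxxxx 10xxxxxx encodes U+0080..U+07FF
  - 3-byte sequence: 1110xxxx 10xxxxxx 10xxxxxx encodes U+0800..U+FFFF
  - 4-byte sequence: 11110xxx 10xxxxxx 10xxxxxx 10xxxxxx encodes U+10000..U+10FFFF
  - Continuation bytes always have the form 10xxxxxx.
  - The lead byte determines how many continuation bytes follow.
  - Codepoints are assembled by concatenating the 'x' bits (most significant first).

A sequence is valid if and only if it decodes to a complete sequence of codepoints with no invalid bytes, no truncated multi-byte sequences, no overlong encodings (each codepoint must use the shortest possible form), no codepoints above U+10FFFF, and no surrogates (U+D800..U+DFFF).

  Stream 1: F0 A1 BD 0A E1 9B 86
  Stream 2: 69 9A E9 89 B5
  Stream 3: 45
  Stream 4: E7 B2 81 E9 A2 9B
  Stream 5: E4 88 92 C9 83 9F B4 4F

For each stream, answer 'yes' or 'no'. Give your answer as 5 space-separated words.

Stream 1: error at byte offset 3. INVALID
Stream 2: error at byte offset 1. INVALID
Stream 3: decodes cleanly. VALID
Stream 4: decodes cleanly. VALID
Stream 5: error at byte offset 5. INVALID

Answer: no no yes yes no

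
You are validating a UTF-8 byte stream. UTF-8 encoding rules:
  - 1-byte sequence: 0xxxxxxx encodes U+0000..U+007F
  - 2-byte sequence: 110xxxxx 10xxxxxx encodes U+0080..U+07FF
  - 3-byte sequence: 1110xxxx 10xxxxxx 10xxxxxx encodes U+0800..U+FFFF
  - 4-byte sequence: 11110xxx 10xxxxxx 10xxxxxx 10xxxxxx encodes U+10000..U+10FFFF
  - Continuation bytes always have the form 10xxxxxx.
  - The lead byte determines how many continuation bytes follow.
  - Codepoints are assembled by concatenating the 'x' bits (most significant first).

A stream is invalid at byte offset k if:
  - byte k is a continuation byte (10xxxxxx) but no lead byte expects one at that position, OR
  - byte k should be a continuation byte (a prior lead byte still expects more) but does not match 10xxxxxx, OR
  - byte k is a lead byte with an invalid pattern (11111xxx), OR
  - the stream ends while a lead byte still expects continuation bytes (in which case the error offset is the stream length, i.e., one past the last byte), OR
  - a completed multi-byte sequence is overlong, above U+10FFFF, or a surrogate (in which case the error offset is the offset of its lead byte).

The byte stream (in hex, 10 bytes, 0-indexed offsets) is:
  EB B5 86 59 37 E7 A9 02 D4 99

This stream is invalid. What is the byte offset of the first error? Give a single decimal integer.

Answer: 7

Derivation:
Byte[0]=EB: 3-byte lead, need 2 cont bytes. acc=0xB
Byte[1]=B5: continuation. acc=(acc<<6)|0x35=0x2F5
Byte[2]=86: continuation. acc=(acc<<6)|0x06=0xBD46
Completed: cp=U+BD46 (starts at byte 0)
Byte[3]=59: 1-byte ASCII. cp=U+0059
Byte[4]=37: 1-byte ASCII. cp=U+0037
Byte[5]=E7: 3-byte lead, need 2 cont bytes. acc=0x7
Byte[6]=A9: continuation. acc=(acc<<6)|0x29=0x1E9
Byte[7]=02: expected 10xxxxxx continuation. INVALID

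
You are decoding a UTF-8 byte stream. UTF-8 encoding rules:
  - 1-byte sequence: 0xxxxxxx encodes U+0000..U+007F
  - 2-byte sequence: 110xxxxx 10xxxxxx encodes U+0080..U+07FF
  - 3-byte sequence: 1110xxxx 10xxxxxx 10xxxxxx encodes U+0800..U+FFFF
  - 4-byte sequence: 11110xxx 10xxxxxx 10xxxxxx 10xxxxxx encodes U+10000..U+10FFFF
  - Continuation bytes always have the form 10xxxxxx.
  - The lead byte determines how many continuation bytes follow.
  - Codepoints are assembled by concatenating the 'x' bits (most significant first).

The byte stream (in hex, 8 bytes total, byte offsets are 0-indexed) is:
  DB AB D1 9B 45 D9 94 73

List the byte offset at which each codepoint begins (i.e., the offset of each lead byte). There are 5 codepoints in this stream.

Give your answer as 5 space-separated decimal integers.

Byte[0]=DB: 2-byte lead, need 1 cont bytes. acc=0x1B
Byte[1]=AB: continuation. acc=(acc<<6)|0x2B=0x6EB
Completed: cp=U+06EB (starts at byte 0)
Byte[2]=D1: 2-byte lead, need 1 cont bytes. acc=0x11
Byte[3]=9B: continuation. acc=(acc<<6)|0x1B=0x45B
Completed: cp=U+045B (starts at byte 2)
Byte[4]=45: 1-byte ASCII. cp=U+0045
Byte[5]=D9: 2-byte lead, need 1 cont bytes. acc=0x19
Byte[6]=94: continuation. acc=(acc<<6)|0x14=0x654
Completed: cp=U+0654 (starts at byte 5)
Byte[7]=73: 1-byte ASCII. cp=U+0073

Answer: 0 2 4 5 7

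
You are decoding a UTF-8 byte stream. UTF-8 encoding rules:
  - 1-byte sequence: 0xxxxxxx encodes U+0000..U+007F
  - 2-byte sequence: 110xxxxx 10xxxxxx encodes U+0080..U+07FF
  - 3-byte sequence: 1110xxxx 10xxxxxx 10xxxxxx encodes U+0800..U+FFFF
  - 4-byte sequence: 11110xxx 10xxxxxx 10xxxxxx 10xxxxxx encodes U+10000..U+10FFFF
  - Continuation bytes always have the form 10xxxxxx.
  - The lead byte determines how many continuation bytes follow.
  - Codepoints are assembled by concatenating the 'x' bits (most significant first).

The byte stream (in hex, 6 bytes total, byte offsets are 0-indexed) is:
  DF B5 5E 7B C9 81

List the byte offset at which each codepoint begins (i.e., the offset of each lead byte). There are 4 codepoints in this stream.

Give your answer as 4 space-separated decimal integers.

Byte[0]=DF: 2-byte lead, need 1 cont bytes. acc=0x1F
Byte[1]=B5: continuation. acc=(acc<<6)|0x35=0x7F5
Completed: cp=U+07F5 (starts at byte 0)
Byte[2]=5E: 1-byte ASCII. cp=U+005E
Byte[3]=7B: 1-byte ASCII. cp=U+007B
Byte[4]=C9: 2-byte lead, need 1 cont bytes. acc=0x9
Byte[5]=81: continuation. acc=(acc<<6)|0x01=0x241
Completed: cp=U+0241 (starts at byte 4)

Answer: 0 2 3 4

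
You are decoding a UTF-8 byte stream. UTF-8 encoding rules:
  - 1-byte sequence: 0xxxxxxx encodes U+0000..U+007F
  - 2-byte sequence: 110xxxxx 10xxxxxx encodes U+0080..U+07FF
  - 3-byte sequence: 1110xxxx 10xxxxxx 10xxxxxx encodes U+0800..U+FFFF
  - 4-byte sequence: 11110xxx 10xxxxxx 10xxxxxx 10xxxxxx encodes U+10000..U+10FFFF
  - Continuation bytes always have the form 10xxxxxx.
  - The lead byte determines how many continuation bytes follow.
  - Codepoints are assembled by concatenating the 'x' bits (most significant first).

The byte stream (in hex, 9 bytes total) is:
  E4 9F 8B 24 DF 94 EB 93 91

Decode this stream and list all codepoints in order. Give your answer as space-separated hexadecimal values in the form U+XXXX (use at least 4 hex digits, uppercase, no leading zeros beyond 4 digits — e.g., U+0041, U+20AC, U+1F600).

Byte[0]=E4: 3-byte lead, need 2 cont bytes. acc=0x4
Byte[1]=9F: continuation. acc=(acc<<6)|0x1F=0x11F
Byte[2]=8B: continuation. acc=(acc<<6)|0x0B=0x47CB
Completed: cp=U+47CB (starts at byte 0)
Byte[3]=24: 1-byte ASCII. cp=U+0024
Byte[4]=DF: 2-byte lead, need 1 cont bytes. acc=0x1F
Byte[5]=94: continuation. acc=(acc<<6)|0x14=0x7D4
Completed: cp=U+07D4 (starts at byte 4)
Byte[6]=EB: 3-byte lead, need 2 cont bytes. acc=0xB
Byte[7]=93: continuation. acc=(acc<<6)|0x13=0x2D3
Byte[8]=91: continuation. acc=(acc<<6)|0x11=0xB4D1
Completed: cp=U+B4D1 (starts at byte 6)

Answer: U+47CB U+0024 U+07D4 U+B4D1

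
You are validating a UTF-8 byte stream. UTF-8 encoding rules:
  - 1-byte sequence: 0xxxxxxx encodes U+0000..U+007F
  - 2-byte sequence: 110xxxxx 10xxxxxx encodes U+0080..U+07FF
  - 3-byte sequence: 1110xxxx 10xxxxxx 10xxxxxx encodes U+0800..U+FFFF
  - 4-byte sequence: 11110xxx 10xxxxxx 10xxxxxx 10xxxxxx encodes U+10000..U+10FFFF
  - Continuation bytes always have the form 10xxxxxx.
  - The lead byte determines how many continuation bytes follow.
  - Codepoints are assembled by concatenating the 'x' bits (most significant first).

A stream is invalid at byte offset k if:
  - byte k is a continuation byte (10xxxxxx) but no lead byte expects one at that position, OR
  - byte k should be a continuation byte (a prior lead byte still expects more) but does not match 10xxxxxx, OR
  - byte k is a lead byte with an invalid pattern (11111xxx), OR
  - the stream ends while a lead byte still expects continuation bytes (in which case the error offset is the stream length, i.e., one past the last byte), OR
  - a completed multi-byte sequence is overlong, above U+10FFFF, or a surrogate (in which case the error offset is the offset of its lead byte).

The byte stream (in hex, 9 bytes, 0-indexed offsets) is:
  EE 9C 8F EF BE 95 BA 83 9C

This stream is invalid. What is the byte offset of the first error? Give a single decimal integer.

Answer: 6

Derivation:
Byte[0]=EE: 3-byte lead, need 2 cont bytes. acc=0xE
Byte[1]=9C: continuation. acc=(acc<<6)|0x1C=0x39C
Byte[2]=8F: continuation. acc=(acc<<6)|0x0F=0xE70F
Completed: cp=U+E70F (starts at byte 0)
Byte[3]=EF: 3-byte lead, need 2 cont bytes. acc=0xF
Byte[4]=BE: continuation. acc=(acc<<6)|0x3E=0x3FE
Byte[5]=95: continuation. acc=(acc<<6)|0x15=0xFF95
Completed: cp=U+FF95 (starts at byte 3)
Byte[6]=BA: INVALID lead byte (not 0xxx/110x/1110/11110)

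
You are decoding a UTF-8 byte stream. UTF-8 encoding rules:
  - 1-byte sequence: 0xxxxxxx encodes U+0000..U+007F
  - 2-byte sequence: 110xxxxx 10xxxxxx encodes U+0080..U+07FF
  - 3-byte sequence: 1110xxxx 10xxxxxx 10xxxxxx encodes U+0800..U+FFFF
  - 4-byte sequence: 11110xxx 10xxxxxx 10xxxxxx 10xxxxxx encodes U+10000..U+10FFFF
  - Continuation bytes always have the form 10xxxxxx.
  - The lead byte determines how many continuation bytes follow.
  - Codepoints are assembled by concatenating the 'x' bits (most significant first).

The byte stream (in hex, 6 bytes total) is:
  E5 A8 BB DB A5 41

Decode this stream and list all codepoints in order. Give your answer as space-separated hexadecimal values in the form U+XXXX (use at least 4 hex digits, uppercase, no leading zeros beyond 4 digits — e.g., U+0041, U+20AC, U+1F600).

Answer: U+5A3B U+06E5 U+0041

Derivation:
Byte[0]=E5: 3-byte lead, need 2 cont bytes. acc=0x5
Byte[1]=A8: continuation. acc=(acc<<6)|0x28=0x168
Byte[2]=BB: continuation. acc=(acc<<6)|0x3B=0x5A3B
Completed: cp=U+5A3B (starts at byte 0)
Byte[3]=DB: 2-byte lead, need 1 cont bytes. acc=0x1B
Byte[4]=A5: continuation. acc=(acc<<6)|0x25=0x6E5
Completed: cp=U+06E5 (starts at byte 3)
Byte[5]=41: 1-byte ASCII. cp=U+0041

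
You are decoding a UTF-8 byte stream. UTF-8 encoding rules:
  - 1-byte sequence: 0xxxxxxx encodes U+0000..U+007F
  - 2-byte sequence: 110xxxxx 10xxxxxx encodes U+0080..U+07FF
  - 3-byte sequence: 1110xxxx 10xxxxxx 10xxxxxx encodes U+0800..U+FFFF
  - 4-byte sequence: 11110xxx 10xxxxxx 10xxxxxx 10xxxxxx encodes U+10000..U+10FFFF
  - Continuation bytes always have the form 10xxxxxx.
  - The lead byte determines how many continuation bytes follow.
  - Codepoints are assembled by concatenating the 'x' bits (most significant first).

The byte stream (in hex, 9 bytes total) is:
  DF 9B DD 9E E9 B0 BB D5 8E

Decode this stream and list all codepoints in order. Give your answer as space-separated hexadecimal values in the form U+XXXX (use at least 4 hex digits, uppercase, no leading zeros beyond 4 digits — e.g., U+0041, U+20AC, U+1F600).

Answer: U+07DB U+075E U+9C3B U+054E

Derivation:
Byte[0]=DF: 2-byte lead, need 1 cont bytes. acc=0x1F
Byte[1]=9B: continuation. acc=(acc<<6)|0x1B=0x7DB
Completed: cp=U+07DB (starts at byte 0)
Byte[2]=DD: 2-byte lead, need 1 cont bytes. acc=0x1D
Byte[3]=9E: continuation. acc=(acc<<6)|0x1E=0x75E
Completed: cp=U+075E (starts at byte 2)
Byte[4]=E9: 3-byte lead, need 2 cont bytes. acc=0x9
Byte[5]=B0: continuation. acc=(acc<<6)|0x30=0x270
Byte[6]=BB: continuation. acc=(acc<<6)|0x3B=0x9C3B
Completed: cp=U+9C3B (starts at byte 4)
Byte[7]=D5: 2-byte lead, need 1 cont bytes. acc=0x15
Byte[8]=8E: continuation. acc=(acc<<6)|0x0E=0x54E
Completed: cp=U+054E (starts at byte 7)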